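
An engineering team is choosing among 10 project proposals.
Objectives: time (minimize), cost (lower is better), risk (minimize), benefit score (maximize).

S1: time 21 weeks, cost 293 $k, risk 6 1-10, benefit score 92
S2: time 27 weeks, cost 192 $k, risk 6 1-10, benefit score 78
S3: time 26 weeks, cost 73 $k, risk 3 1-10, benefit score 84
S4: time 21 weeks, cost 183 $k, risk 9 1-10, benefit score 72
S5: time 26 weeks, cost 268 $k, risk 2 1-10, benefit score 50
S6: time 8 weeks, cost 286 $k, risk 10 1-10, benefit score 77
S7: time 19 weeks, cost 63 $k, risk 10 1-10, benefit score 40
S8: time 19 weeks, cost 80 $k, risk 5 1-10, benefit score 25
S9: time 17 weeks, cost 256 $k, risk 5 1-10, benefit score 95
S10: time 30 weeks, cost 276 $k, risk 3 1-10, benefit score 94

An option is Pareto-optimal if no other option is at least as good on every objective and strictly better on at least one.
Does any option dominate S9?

No

S1: worse on time (21 vs 17).
S2: worse on time (27 vs 17).
S3: worse on time (26 vs 17).
S4: worse on time (21 vs 17).
S5: worse on time (26 vs 17).
S6: worse on cost (286 vs 256).
S7: worse on time (19 vs 17).
S8: worse on time (19 vs 17).
S10: worse on time (30 vs 17).
No option is at least as good as S9 on every objective and strictly better on one.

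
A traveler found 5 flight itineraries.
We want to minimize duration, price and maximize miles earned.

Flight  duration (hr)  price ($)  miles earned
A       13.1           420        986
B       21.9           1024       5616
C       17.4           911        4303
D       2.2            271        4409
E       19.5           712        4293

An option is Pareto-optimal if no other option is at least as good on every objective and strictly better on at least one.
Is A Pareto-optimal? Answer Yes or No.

No

D vs A: duration 2.2≤13.1, price 271≤420, miles earned 4409≥986 — D is at least as good on every objective and strictly better on at least one, so D dominates A.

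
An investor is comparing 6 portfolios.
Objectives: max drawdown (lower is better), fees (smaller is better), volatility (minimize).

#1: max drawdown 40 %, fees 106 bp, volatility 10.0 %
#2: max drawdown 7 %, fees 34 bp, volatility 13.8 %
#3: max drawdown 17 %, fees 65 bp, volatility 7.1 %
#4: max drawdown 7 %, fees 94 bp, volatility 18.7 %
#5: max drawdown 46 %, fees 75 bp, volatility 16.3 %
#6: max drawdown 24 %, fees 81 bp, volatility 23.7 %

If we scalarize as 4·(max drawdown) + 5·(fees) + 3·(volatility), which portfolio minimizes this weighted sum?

#1: 4·40 + 5·106 + 3·10.0 = 720.0
#2: 4·7 + 5·34 + 3·13.8 = 239.4
#3: 4·17 + 5·65 + 3·7.1 = 414.3
#4: 4·7 + 5·94 + 3·18.7 = 554.1
#5: 4·46 + 5·75 + 3·16.3 = 607.9
#6: 4·24 + 5·81 + 3·23.7 = 572.1
Lowest: #2 at 239.4.

#2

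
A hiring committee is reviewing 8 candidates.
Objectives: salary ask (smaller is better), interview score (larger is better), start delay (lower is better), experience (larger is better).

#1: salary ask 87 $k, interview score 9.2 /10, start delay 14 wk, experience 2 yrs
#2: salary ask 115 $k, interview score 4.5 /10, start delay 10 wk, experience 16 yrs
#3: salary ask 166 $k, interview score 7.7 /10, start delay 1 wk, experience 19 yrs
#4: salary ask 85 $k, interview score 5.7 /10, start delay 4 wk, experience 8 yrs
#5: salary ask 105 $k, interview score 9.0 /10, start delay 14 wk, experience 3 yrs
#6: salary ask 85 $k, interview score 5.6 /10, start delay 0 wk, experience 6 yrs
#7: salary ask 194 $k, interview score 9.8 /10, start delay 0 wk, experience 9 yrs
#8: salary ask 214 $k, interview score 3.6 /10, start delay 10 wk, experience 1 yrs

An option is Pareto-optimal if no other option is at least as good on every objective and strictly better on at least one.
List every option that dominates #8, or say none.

#2: salary ask 115≤214, interview score 4.5≥3.6, start delay 10≤10, experience 16≥1 — dominates #8.
#3: salary ask 166≤214, interview score 7.7≥3.6, start delay 1≤10, experience 19≥1 — dominates #8.
#4: salary ask 85≤214, interview score 5.7≥3.6, start delay 4≤10, experience 8≥1 — dominates #8.
#6: salary ask 85≤214, interview score 5.6≥3.6, start delay 0≤10, experience 6≥1 — dominates #8.
#7: salary ask 194≤214, interview score 9.8≥3.6, start delay 0≤10, experience 9≥1 — dominates #8.
Others (#1, #5) are each worse than #8 on at least one objective.

#2, #3, #4, #6, #7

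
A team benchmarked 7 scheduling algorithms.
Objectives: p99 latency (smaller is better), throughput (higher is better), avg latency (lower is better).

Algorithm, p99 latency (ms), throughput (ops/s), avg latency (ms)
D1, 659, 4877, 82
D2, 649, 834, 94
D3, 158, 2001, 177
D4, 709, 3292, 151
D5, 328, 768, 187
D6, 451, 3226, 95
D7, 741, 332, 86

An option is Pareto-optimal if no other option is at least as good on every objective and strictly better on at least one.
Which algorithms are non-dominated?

D1, D2, D3, D6

D1: not dominated (best throughput).
D2: not dominated.
D3: not dominated (best p99 latency).
D4: dominated by D1 (p99 latency 659≤709, throughput 4877≥3292, avg latency 82≤151).
D5: dominated by D3 (p99 latency 158≤328, throughput 2001≥768, avg latency 177≤187).
D6: not dominated.
D7: dominated by D1 (p99 latency 659≤741, throughput 4877≥332, avg latency 82≤86).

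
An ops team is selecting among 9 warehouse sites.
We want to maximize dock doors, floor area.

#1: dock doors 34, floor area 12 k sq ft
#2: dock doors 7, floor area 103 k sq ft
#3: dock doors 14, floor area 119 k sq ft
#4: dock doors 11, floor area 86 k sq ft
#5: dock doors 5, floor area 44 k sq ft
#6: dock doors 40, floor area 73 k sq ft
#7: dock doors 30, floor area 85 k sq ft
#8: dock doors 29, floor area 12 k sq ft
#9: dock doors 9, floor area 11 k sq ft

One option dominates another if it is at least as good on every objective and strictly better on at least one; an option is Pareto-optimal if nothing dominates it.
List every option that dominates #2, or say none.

#3: dock doors 14≥7, floor area 119≥103 — dominates #2.
Others (#1, #4, #5, #6, #7, #8, #9) are each worse than #2 on at least one objective.

#3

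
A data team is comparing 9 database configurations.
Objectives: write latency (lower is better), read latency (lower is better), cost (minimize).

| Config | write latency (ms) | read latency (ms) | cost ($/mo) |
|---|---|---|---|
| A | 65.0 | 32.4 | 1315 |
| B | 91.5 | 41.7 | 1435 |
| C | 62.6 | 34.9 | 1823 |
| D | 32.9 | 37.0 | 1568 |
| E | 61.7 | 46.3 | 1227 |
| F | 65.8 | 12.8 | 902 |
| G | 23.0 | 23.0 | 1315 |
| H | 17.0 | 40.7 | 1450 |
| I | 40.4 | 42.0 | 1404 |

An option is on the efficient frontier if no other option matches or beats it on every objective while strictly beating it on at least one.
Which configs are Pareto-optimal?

E, F, G, H

A: dominated by G (write latency 23.0≤65.0, read latency 23.0≤32.4, cost 1315≤1315).
B: dominated by A (write latency 65.0≤91.5, read latency 32.4≤41.7, cost 1315≤1435).
C: dominated by G (write latency 23.0≤62.6, read latency 23.0≤34.9, cost 1315≤1823).
D: dominated by G (write latency 23.0≤32.9, read latency 23.0≤37.0, cost 1315≤1568).
E: not dominated.
F: not dominated (best read latency).
G: not dominated.
H: not dominated (best write latency).
I: dominated by G (write latency 23.0≤40.4, read latency 23.0≤42.0, cost 1315≤1404).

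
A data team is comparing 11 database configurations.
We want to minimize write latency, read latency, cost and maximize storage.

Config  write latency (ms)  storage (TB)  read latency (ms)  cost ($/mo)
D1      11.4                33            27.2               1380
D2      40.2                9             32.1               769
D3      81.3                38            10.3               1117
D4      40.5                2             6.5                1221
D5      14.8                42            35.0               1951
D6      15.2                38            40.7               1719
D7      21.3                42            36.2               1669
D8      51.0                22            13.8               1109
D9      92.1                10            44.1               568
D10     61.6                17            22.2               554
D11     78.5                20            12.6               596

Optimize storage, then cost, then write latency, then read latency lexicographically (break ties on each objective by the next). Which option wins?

D7

First maximize storage: best is 42, kept {D5, D7}.
Then minimize cost: best is 1669, kept {D7}.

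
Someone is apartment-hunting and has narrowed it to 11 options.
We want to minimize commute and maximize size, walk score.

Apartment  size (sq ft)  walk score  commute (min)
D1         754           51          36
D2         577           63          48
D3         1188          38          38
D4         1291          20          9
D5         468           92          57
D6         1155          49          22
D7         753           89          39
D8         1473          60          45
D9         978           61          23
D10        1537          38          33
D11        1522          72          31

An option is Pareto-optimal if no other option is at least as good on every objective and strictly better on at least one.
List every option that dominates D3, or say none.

D10, D11

D10: size 1537≥1188, walk score 38≥38, commute 33≤38 — dominates D3.
D11: size 1522≥1188, walk score 72≥38, commute 31≤38 — dominates D3.
Others (D1, D2, D4, D5, D6, D7, D8, D9) are each worse than D3 on at least one objective.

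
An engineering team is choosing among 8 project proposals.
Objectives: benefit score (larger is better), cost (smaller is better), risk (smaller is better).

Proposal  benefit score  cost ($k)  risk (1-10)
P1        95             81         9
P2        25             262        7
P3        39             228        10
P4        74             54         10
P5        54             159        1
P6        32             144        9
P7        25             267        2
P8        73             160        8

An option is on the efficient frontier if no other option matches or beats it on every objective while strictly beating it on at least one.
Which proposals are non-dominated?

P1: not dominated (best benefit score).
P2: dominated by P5 (benefit score 54≥25, cost 159≤262, risk 1≤7).
P3: dominated by P1 (benefit score 95≥39, cost 81≤228, risk 9≤10).
P4: not dominated (best cost).
P5: not dominated (best risk).
P6: dominated by P1 (benefit score 95≥32, cost 81≤144, risk 9≤9).
P7: dominated by P5 (benefit score 54≥25, cost 159≤267, risk 1≤2).
P8: not dominated.

P1, P4, P5, P8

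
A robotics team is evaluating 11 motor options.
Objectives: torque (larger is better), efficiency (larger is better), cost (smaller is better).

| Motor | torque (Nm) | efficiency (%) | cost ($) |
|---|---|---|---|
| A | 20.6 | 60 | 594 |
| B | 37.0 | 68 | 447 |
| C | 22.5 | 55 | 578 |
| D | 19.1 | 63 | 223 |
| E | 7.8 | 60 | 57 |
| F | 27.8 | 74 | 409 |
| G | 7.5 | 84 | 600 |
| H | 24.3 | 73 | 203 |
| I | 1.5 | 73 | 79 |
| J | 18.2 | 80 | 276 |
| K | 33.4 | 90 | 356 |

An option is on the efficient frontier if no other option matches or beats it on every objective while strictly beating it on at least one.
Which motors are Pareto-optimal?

A: dominated by B (torque 37.0≥20.6, efficiency 68≥60, cost 447≤594).
B: not dominated (best torque).
C: dominated by B (torque 37.0≥22.5, efficiency 68≥55, cost 447≤578).
D: dominated by H (torque 24.3≥19.1, efficiency 73≥63, cost 203≤223).
E: not dominated (best cost).
F: dominated by K (torque 33.4≥27.8, efficiency 90≥74, cost 356≤409).
G: dominated by K (torque 33.4≥7.5, efficiency 90≥84, cost 356≤600).
H: not dominated.
I: not dominated.
J: not dominated.
K: not dominated (best efficiency).

B, E, H, I, J, K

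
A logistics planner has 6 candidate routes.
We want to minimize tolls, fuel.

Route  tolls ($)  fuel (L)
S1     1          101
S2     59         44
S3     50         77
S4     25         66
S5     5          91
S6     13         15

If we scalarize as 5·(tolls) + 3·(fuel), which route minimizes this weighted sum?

S1: 5·1 + 3·101 = 308
S2: 5·59 + 3·44 = 427
S3: 5·50 + 3·77 = 481
S4: 5·25 + 3·66 = 323
S5: 5·5 + 3·91 = 298
S6: 5·13 + 3·15 = 110
Lowest: S6 at 110.

S6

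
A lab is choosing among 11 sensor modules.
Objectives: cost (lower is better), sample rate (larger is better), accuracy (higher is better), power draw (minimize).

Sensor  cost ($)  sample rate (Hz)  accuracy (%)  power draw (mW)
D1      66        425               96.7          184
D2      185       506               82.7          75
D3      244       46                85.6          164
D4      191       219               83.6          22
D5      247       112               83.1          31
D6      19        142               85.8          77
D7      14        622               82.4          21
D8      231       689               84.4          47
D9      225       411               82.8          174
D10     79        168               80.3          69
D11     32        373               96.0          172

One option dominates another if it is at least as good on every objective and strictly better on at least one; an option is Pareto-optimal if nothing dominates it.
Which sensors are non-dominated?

D1, D2, D4, D6, D7, D8, D9, D11

D1: not dominated (best accuracy).
D2: not dominated.
D3: dominated by D6 (cost 19≤244, sample rate 142≥46, accuracy 85.8≥85.6, power draw 77≤164).
D4: not dominated.
D5: dominated by D4 (cost 191≤247, sample rate 219≥112, accuracy 83.6≥83.1, power draw 22≤31).
D6: not dominated.
D7: not dominated (best cost).
D8: not dominated (best sample rate).
D9: not dominated.
D10: dominated by D7 (cost 14≤79, sample rate 622≥168, accuracy 82.4≥80.3, power draw 21≤69).
D11: not dominated.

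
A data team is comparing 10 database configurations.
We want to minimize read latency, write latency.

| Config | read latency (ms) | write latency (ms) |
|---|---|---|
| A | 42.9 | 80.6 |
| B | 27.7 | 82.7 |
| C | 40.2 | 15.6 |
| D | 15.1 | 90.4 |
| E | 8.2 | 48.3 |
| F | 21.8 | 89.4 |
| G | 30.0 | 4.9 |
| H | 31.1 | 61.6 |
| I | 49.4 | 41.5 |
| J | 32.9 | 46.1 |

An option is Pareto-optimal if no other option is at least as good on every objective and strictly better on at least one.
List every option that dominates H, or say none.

E: read latency 8.2≤31.1, write latency 48.3≤61.6 — dominates H.
G: read latency 30.0≤31.1, write latency 4.9≤61.6 — dominates H.
Others (A, B, C, D, F, I, J) are each worse than H on at least one objective.

E, G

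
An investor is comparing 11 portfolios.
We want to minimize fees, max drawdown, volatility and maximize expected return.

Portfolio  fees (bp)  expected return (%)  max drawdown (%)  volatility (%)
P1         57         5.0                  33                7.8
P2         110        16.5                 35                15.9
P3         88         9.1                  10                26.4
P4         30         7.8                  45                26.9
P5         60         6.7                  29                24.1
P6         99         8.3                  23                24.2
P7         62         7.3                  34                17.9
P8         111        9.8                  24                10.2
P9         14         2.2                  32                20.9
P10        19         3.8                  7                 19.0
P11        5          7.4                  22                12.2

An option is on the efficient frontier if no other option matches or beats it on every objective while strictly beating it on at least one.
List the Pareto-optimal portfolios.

P1: not dominated (best volatility).
P2: not dominated (best expected return).
P3: not dominated.
P4: not dominated.
P5: dominated by P11 (fees 5≤60, expected return 7.4≥6.7, max drawdown 22≤29, volatility 12.2≤24.1).
P6: not dominated.
P7: dominated by P11 (fees 5≤62, expected return 7.4≥7.3, max drawdown 22≤34, volatility 12.2≤17.9).
P8: not dominated.
P9: dominated by P11 (fees 5≤14, expected return 7.4≥2.2, max drawdown 22≤32, volatility 12.2≤20.9).
P10: not dominated (best max drawdown).
P11: not dominated (best fees).

P1, P2, P3, P4, P6, P8, P10, P11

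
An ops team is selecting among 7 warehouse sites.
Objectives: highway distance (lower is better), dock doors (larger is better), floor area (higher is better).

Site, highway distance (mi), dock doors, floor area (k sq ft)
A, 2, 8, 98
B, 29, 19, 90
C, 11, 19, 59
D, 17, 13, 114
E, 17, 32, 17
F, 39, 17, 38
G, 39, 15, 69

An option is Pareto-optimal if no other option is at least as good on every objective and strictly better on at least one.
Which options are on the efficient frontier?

A, B, C, D, E

A: not dominated (best highway distance).
B: not dominated.
C: not dominated.
D: not dominated (best floor area).
E: not dominated (best dock doors).
F: dominated by B (highway distance 29≤39, dock doors 19≥17, floor area 90≥38).
G: dominated by B (highway distance 29≤39, dock doors 19≥15, floor area 90≥69).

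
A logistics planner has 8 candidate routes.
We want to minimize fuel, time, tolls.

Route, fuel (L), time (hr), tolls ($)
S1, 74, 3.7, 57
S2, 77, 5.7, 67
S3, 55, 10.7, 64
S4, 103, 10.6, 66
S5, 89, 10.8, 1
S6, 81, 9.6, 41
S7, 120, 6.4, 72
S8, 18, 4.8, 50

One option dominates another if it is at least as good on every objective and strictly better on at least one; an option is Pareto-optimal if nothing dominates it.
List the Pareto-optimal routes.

S1, S5, S6, S8

S1: not dominated (best time).
S2: dominated by S1 (fuel 74≤77, time 3.7≤5.7, tolls 57≤67).
S3: dominated by S8 (fuel 18≤55, time 4.8≤10.7, tolls 50≤64).
S4: dominated by S1 (fuel 74≤103, time 3.7≤10.6, tolls 57≤66).
S5: not dominated (best tolls).
S6: not dominated.
S7: dominated by S1 (fuel 74≤120, time 3.7≤6.4, tolls 57≤72).
S8: not dominated (best fuel).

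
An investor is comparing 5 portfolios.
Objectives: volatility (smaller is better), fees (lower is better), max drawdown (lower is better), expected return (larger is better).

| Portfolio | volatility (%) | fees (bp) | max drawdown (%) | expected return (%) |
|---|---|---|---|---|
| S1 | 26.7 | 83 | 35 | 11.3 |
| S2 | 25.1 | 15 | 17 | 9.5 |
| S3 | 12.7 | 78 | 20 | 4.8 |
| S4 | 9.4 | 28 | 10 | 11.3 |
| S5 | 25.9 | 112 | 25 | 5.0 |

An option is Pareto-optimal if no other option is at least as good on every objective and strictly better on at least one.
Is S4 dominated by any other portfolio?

S1: worse on volatility (26.7 vs 9.4).
S2: worse on volatility (25.1 vs 9.4).
S3: worse on volatility (12.7 vs 9.4).
S5: worse on volatility (25.9 vs 9.4).
No option is at least as good as S4 on every objective and strictly better on one.

No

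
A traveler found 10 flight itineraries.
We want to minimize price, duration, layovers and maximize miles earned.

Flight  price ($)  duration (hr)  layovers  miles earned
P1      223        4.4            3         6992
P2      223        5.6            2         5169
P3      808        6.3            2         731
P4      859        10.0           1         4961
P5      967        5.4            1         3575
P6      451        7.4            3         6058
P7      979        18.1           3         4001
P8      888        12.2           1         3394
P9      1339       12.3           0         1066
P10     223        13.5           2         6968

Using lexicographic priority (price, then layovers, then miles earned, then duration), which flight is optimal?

First minimize price: best is 223, kept {P1, P2, P10}.
Then minimize layovers: best is 2, kept {P2, P10}.
Then maximize miles earned: best is 6968, kept {P10}.

P10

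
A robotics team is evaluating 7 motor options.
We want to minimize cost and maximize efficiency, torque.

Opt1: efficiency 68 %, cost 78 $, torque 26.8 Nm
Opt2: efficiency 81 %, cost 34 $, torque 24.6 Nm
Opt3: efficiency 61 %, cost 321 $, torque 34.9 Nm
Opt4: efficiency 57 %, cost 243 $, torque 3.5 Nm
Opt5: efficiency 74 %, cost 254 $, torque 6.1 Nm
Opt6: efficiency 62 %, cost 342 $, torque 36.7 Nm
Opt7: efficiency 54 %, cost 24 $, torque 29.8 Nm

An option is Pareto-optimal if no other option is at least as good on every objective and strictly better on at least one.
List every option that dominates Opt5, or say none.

Opt2

Opt2: efficiency 81≥74, cost 34≤254, torque 24.6≥6.1 — dominates Opt5.
Others (Opt1, Opt3, Opt4, Opt6, Opt7) are each worse than Opt5 on at least one objective.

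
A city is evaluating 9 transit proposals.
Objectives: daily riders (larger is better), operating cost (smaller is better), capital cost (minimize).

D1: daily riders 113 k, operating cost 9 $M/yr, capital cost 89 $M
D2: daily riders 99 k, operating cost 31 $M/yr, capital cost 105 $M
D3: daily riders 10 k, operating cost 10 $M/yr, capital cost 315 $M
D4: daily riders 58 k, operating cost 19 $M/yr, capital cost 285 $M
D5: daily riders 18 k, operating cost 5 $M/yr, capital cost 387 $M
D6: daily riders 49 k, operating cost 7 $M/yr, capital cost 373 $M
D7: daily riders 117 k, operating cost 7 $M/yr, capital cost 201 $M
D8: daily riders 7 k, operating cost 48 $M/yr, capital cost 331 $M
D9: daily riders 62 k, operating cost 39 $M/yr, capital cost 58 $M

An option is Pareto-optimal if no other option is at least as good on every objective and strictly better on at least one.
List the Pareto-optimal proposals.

D1, D5, D7, D9

D1: not dominated.
D2: dominated by D1 (daily riders 113≥99, operating cost 9≤31, capital cost 89≤105).
D3: dominated by D1 (daily riders 113≥10, operating cost 9≤10, capital cost 89≤315).
D4: dominated by D1 (daily riders 113≥58, operating cost 9≤19, capital cost 89≤285).
D5: not dominated (best operating cost).
D6: dominated by D7 (daily riders 117≥49, operating cost 7≤7, capital cost 201≤373).
D7: not dominated (best daily riders).
D8: dominated by D1 (daily riders 113≥7, operating cost 9≤48, capital cost 89≤331).
D9: not dominated (best capital cost).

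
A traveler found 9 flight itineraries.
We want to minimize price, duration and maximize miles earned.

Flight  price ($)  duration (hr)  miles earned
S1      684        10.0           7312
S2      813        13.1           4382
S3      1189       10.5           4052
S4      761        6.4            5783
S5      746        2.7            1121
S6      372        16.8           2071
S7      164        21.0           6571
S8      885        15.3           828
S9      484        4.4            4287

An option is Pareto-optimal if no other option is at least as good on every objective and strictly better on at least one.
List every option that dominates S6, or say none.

none

S1: worse on price (684 vs 372).
S2: worse on price (813 vs 372).
S3: worse on price (1189 vs 372).
S4: worse on price (761 vs 372).
S5: worse on price (746 vs 372).
S7: worse on duration (21.0 vs 16.8).
S8: worse on price (885 vs 372).
S9: worse on price (484 vs 372).
No option dominates S6.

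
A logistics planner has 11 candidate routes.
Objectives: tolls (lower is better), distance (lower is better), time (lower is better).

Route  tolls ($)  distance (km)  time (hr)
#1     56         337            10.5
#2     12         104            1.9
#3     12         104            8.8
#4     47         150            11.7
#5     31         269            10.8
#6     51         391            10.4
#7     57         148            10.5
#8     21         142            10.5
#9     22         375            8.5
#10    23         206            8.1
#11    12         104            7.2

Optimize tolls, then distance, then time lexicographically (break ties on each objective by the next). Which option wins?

First minimize tolls: best is 12, kept {#2, #3, #11}.
Then minimize distance: best is 104, kept {#2, #3, #11}.
Then minimize time: best is 1.9, kept {#2}.

#2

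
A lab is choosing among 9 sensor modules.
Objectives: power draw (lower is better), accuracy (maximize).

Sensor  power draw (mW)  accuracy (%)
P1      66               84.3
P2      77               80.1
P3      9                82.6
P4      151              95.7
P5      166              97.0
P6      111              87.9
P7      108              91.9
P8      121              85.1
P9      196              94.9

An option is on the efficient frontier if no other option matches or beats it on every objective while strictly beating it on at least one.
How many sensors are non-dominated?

P1: not dominated.
P2: dominated by P1 (power draw 66≤77, accuracy 84.3≥80.1).
P3: not dominated (best power draw).
P4: not dominated.
P5: not dominated (best accuracy).
P6: dominated by P7 (power draw 108≤111, accuracy 91.9≥87.9).
P7: not dominated.
P8: dominated by P6 (power draw 111≤121, accuracy 87.9≥85.1).
P9: dominated by P4 (power draw 151≤196, accuracy 95.7≥94.9).
Pareto-optimal: P1, P3, P4, P5, P7 → 5.

5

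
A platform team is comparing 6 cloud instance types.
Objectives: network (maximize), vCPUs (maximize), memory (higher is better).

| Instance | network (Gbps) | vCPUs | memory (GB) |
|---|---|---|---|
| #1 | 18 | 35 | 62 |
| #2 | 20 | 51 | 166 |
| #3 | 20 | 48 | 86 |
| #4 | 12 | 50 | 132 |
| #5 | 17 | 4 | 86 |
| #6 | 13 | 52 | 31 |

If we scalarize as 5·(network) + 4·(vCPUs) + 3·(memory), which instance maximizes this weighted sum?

#2

#1: 5·18 + 4·35 + 3·62 = 416
#2: 5·20 + 4·51 + 3·166 = 802
#3: 5·20 + 4·48 + 3·86 = 550
#4: 5·12 + 4·50 + 3·132 = 656
#5: 5·17 + 4·4 + 3·86 = 359
#6: 5·13 + 4·52 + 3·31 = 366
Highest: #2 at 802.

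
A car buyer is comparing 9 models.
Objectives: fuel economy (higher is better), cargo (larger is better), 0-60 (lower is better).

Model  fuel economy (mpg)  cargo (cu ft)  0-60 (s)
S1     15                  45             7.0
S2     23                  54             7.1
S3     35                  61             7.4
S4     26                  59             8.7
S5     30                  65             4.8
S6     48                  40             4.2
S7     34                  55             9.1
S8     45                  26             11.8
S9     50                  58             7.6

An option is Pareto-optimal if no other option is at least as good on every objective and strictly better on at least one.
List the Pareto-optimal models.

S3, S5, S6, S9

S1: dominated by S5 (fuel economy 30≥15, cargo 65≥45, 0-60 4.8≤7.0).
S2: dominated by S5 (fuel economy 30≥23, cargo 65≥54, 0-60 4.8≤7.1).
S3: not dominated.
S4: dominated by S3 (fuel economy 35≥26, cargo 61≥59, 0-60 7.4≤8.7).
S5: not dominated (best cargo).
S6: not dominated (best 0-60).
S7: dominated by S3 (fuel economy 35≥34, cargo 61≥55, 0-60 7.4≤9.1).
S8: dominated by S6 (fuel economy 48≥45, cargo 40≥26, 0-60 4.2≤11.8).
S9: not dominated (best fuel economy).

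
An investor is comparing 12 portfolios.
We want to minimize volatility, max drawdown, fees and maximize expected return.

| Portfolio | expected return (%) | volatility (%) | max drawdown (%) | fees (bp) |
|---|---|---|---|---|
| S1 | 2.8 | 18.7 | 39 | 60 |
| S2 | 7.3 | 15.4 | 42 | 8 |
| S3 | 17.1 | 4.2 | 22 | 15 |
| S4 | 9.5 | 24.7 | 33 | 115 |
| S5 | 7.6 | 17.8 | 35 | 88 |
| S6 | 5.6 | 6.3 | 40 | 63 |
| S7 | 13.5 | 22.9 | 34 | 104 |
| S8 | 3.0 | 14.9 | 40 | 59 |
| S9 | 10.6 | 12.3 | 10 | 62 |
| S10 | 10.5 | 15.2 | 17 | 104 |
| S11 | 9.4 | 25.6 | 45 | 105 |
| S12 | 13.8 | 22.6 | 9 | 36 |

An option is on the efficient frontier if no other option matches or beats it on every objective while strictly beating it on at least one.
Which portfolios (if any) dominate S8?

S3: expected return 17.1≥3.0, volatility 4.2≤14.9, max drawdown 22≤40, fees 15≤59 — dominates S8.
Others (S1, S2, S4, S5, S6, S7, S9, S10, S11, S12) are each worse than S8 on at least one objective.

S3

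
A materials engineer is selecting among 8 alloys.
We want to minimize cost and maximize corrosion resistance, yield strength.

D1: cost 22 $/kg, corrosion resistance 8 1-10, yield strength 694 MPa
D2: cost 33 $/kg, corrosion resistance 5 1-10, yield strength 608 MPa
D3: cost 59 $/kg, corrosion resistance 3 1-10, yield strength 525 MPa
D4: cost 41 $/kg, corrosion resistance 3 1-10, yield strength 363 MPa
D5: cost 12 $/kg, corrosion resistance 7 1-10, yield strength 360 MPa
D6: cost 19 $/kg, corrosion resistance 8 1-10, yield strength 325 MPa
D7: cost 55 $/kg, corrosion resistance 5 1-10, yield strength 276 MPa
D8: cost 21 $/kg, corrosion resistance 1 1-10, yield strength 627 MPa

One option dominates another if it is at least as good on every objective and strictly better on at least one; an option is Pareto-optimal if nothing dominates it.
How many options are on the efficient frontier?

4

D1: not dominated (best yield strength).
D2: dominated by D1 (cost 22≤33, corrosion resistance 8≥5, yield strength 694≥608).
D3: dominated by D1 (cost 22≤59, corrosion resistance 8≥3, yield strength 694≥525).
D4: dominated by D1 (cost 22≤41, corrosion resistance 8≥3, yield strength 694≥363).
D5: not dominated (best cost).
D6: not dominated.
D7: dominated by D1 (cost 22≤55, corrosion resistance 8≥5, yield strength 694≥276).
D8: not dominated.
Pareto-optimal: D1, D5, D6, D8 → 4.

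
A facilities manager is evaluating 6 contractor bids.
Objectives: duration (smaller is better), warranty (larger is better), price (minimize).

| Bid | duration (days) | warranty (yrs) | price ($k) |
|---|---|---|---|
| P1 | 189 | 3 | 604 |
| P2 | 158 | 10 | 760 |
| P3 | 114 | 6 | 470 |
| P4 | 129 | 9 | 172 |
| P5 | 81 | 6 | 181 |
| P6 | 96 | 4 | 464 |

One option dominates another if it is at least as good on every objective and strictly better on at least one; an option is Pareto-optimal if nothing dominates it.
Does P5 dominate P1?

P5 vs P1: duration 81≤189, warranty 6≥3, price 181≤604 — P5 is at least as good on every objective with at least one strict improvement.

Yes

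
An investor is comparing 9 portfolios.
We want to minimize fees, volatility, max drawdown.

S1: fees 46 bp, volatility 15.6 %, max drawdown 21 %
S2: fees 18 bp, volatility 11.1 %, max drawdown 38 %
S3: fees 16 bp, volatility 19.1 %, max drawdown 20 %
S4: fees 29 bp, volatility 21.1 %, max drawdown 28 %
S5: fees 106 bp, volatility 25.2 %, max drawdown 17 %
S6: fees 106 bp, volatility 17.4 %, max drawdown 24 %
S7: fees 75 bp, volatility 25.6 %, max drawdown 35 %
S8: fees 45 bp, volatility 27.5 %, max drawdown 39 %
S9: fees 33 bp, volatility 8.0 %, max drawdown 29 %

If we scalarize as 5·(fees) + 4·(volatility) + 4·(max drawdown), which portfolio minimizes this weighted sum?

S3

S1: 5·46 + 4·15.6 + 4·21 = 376.4
S2: 5·18 + 4·11.1 + 4·38 = 286.4
S3: 5·16 + 4·19.1 + 4·20 = 236.4
S4: 5·29 + 4·21.1 + 4·28 = 341.4
S5: 5·106 + 4·25.2 + 4·17 = 698.8
S6: 5·106 + 4·17.4 + 4·24 = 695.6
S7: 5·75 + 4·25.6 + 4·35 = 617.4
S8: 5·45 + 4·27.5 + 4·39 = 491.0
S9: 5·33 + 4·8.0 + 4·29 = 313.0
Lowest: S3 at 236.4.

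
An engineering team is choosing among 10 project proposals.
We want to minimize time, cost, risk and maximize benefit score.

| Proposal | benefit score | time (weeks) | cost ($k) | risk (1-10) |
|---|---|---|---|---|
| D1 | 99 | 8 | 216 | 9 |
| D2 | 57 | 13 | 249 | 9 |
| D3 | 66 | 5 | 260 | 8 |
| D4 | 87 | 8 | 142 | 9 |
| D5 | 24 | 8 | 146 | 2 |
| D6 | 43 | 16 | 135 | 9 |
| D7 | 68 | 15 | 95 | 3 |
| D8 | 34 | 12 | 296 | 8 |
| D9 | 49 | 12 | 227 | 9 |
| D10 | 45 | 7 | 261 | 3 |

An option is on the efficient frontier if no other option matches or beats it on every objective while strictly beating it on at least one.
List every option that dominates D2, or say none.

D1: benefit score 99≥57, time 8≤13, cost 216≤249, risk 9≤9 — dominates D2.
D4: benefit score 87≥57, time 8≤13, cost 142≤249, risk 9≤9 — dominates D2.
Others (D3, D5, D6, D7, D8, D9, D10) are each worse than D2 on at least one objective.

D1, D4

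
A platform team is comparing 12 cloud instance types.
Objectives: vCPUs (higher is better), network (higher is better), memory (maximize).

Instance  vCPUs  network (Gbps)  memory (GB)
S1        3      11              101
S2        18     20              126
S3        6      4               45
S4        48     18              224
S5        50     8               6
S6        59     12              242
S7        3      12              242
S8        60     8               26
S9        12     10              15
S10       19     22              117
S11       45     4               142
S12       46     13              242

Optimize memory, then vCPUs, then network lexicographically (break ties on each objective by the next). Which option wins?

S6

First maximize memory: best is 242, kept {S6, S7, S12}.
Then maximize vCPUs: best is 59, kept {S6}.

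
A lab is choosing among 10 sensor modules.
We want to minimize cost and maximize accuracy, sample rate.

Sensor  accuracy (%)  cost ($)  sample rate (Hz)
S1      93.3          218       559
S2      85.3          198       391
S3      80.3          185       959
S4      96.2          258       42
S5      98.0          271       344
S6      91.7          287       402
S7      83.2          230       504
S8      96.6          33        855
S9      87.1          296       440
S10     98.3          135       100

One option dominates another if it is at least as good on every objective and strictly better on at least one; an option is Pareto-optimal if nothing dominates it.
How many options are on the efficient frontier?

S1: dominated by S8 (accuracy 96.6≥93.3, cost 33≤218, sample rate 855≥559).
S2: dominated by S8 (accuracy 96.6≥85.3, cost 33≤198, sample rate 855≥391).
S3: not dominated (best sample rate).
S4: dominated by S8 (accuracy 96.6≥96.2, cost 33≤258, sample rate 855≥42).
S5: not dominated.
S6: dominated by S1 (accuracy 93.3≥91.7, cost 218≤287, sample rate 559≥402).
S7: dominated by S1 (accuracy 93.3≥83.2, cost 218≤230, sample rate 559≥504).
S8: not dominated (best cost).
S9: dominated by S1 (accuracy 93.3≥87.1, cost 218≤296, sample rate 559≥440).
S10: not dominated (best accuracy).
Pareto-optimal: S3, S5, S8, S10 → 4.

4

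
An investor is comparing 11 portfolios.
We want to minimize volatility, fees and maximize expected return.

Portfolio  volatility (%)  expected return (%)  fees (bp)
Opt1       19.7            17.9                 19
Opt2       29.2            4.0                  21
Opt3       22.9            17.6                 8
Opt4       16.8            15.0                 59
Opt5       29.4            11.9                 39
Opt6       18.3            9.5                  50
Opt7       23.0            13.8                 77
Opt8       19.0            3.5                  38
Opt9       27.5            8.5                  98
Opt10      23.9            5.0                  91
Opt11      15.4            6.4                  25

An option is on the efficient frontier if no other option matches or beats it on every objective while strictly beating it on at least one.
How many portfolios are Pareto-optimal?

5

Opt1: not dominated (best expected return).
Opt2: dominated by Opt1 (volatility 19.7≤29.2, expected return 17.9≥4.0, fees 19≤21).
Opt3: not dominated (best fees).
Opt4: not dominated.
Opt5: dominated by Opt1 (volatility 19.7≤29.4, expected return 17.9≥11.9, fees 19≤39).
Opt6: not dominated.
Opt7: dominated by Opt1 (volatility 19.7≤23.0, expected return 17.9≥13.8, fees 19≤77).
Opt8: dominated by Opt11 (volatility 15.4≤19.0, expected return 6.4≥3.5, fees 25≤38).
Opt9: dominated by Opt1 (volatility 19.7≤27.5, expected return 17.9≥8.5, fees 19≤98).
Opt10: dominated by Opt1 (volatility 19.7≤23.9, expected return 17.9≥5.0, fees 19≤91).
Opt11: not dominated (best volatility).
Pareto-optimal: Opt1, Opt3, Opt4, Opt6, Opt11 → 5.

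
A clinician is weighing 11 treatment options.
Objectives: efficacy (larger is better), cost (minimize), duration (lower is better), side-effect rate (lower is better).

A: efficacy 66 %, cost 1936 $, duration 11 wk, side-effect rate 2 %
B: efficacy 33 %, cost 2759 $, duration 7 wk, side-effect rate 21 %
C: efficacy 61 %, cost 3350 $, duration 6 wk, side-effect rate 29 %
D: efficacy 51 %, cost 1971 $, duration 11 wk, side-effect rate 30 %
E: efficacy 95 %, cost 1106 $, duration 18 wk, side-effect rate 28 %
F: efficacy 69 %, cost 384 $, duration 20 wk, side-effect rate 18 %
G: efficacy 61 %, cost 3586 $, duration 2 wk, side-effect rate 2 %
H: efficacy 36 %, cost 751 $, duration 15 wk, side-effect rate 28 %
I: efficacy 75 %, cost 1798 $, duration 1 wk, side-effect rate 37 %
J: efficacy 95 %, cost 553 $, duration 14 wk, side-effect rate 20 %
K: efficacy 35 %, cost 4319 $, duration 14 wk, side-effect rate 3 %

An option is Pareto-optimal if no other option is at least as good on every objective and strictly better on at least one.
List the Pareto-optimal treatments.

A, B, C, F, G, I, J

A: not dominated.
B: not dominated.
C: not dominated.
D: dominated by A (efficacy 66≥51, cost 1936≤1971, duration 11≤11, side-effect rate 2≤30).
E: dominated by J (efficacy 95≥95, cost 553≤1106, duration 14≤18, side-effect rate 20≤28).
F: not dominated (best cost).
G: not dominated.
H: dominated by J (efficacy 95≥36, cost 553≤751, duration 14≤15, side-effect rate 20≤28).
I: not dominated (best duration).
J: not dominated.
K: dominated by A (efficacy 66≥35, cost 1936≤4319, duration 11≤14, side-effect rate 2≤3).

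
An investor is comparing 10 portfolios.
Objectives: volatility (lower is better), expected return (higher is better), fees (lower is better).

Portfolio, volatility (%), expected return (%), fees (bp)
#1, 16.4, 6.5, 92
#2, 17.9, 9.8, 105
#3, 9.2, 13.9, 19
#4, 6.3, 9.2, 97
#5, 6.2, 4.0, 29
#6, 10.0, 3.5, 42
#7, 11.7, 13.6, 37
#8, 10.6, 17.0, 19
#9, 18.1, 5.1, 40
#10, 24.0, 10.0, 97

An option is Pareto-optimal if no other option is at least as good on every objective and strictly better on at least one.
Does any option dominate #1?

#3 vs #1: volatility 9.2≤16.4, expected return 13.9≥6.5, fees 19≤92 — #3 is at least as good on every objective and strictly better on at least one, so #3 dominates #1.

Yes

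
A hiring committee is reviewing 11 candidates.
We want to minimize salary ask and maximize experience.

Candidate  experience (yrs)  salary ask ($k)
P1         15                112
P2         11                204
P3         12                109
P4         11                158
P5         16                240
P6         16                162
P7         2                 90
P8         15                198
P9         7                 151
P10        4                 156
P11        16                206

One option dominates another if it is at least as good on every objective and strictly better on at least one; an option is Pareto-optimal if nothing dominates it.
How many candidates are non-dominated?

P1: not dominated.
P2: dominated by P1 (experience 15≥11, salary ask 112≤204).
P3: not dominated.
P4: dominated by P1 (experience 15≥11, salary ask 112≤158).
P5: dominated by P6 (experience 16≥16, salary ask 162≤240).
P6: not dominated.
P7: not dominated (best salary ask).
P8: dominated by P1 (experience 15≥15, salary ask 112≤198).
P9: dominated by P1 (experience 15≥7, salary ask 112≤151).
P10: dominated by P1 (experience 15≥4, salary ask 112≤156).
P11: dominated by P6 (experience 16≥16, salary ask 162≤206).
Pareto-optimal: P1, P3, P6, P7 → 4.

4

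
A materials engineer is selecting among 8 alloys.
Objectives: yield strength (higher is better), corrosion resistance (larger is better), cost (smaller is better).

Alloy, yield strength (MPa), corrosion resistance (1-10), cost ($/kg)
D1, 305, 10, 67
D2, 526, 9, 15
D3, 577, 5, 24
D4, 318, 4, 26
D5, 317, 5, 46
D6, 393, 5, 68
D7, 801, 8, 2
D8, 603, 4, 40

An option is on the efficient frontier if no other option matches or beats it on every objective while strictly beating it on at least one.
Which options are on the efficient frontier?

D1, D2, D7

D1: not dominated (best corrosion resistance).
D2: not dominated.
D3: dominated by D7 (yield strength 801≥577, corrosion resistance 8≥5, cost 2≤24).
D4: dominated by D2 (yield strength 526≥318, corrosion resistance 9≥4, cost 15≤26).
D5: dominated by D2 (yield strength 526≥317, corrosion resistance 9≥5, cost 15≤46).
D6: dominated by D2 (yield strength 526≥393, corrosion resistance 9≥5, cost 15≤68).
D7: not dominated (best yield strength).
D8: dominated by D7 (yield strength 801≥603, corrosion resistance 8≥4, cost 2≤40).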